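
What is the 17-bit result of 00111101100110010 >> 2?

Original: 00111101100110010 (decimal 31538)
Shift right by 2 positions
Drop the 2 low bits; fill with zeros on the left
Result: 00001111011001100 (decimal 7884)
Equivalent: 31538 >> 2 = 31538 ÷ 2^2 = 7884



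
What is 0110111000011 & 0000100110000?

AND: 1 only when both bits are 1
  0110111000011
& 0000100110000
---------------
  0000100000000
Decimal: 3523 & 304 = 256



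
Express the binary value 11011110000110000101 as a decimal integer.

Sum of powers of 2 for each 1-bit:
2^0 + 2^2 + 2^7 + 2^8 + 2^13 + 2^14 + 2^15 + 2^16 + 2^18 + 2^19
= 1 + 4 + 128 + 256 + 8192 + 16384 + 32768 + 65536 + 262144 + 524288
= 909701



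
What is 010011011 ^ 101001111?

XOR: 1 when bits differ
  010011011
^ 101001111
-----------
  111010100
Decimal: 155 ^ 335 = 468



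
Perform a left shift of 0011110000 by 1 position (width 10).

Original: 0011110000 (decimal 240)
Shift left by 1 position
Append 1 zero on the right
Result: 0111100000 (decimal 480)
Equivalent: 240 << 1 = 240 × 2^1 = 480



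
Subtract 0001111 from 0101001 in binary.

Method 1 - Direct subtraction (column by column from the right: bit − bit − borrow-in; if negative, add 2 and borrow 1 from the next column):
borrow: 0111100
        0101001
-       0001111
---------------
        0011010

Method 2 - Add two's complement:
Two's complement of 0001111: invert → 1110000, add 1 → 1110001
  0101001
+ 1110001
---------
 10011010  (end carry out of the top bit = 1)
Discarding the end carry: 0011010
Decimal check:
  0101001 = 32 + 8 + 1 = 41
  0001111 = 8 + 4 + 2 + 1 = 15
  41 - 15 = 26, and 0011010 = 16 + 8 + 2 = 26 ✓



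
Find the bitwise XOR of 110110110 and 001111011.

XOR: 1 when bits differ
  110110110
^ 001111011
-----------
  111001101
Decimal: 438 ^ 123 = 461



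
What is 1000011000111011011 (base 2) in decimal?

Sum of powers of 2 for each 1-bit:
2^0 + 2^1 + 2^3 + 2^4 + 2^6 + 2^7 + 2^8 + 2^12 + 2^13 + 2^18
= 1 + 2 + 8 + 16 + 64 + 128 + 256 + 4096 + 8192 + 262144
= 274907



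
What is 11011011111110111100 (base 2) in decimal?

Sum of powers of 2 for each 1-bit:
2^2 + 2^3 + 2^4 + 2^5 + 2^7 + 2^8 + 2^9 + 2^10 + 2^11 + 2^12 + 2^13 + 2^15 + 2^16 + 2^18 + 2^19
= 4 + 8 + 16 + 32 + 128 + 256 + 512 + 1024 + 2048 + 4096 + 8192 + 32768 + 65536 + 262144 + 524288
= 901052



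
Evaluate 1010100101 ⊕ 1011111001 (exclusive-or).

XOR: 1 when bits differ
  1010100101
^ 1011111001
------------
  0001011100
Decimal: 677 ^ 761 = 92



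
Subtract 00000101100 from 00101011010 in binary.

Method 1 - Direct subtraction (column by column from the right: bit − bit − borrow-in; if negative, add 2 and borrow 1 from the next column):
borrow: 00001011000
        00101011010
-       00000101100
-------------------
        00100101110

Method 2 - Add two's complement:
Two's complement of 00000101100: invert → 11111010011, add 1 → 11111010100
  00101011010
+ 11111010100
-------------
 100100101110  (end carry out of the top bit = 1)
Discarding the end carry: 00100101110
Decimal check:
  00101011010 = 256 + 64 + 16 + 8 + 2 = 346
  00000101100 = 32 + 8 + 4 = 44
  346 - 44 = 302, and 00100101110 = 256 + 32 + 8 + 4 + 2 = 302 ✓



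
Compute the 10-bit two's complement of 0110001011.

Original: 0110001011
Step 1 - Invert all bits: 1001110100
Step 2 - Add 1: 1001110101
Verification: 0110001011 + 1001110101 = 10000000000; discarding the end carry (carry out of the top bit) leaves the 10-bit value 0000000000, as required for x + (-x)



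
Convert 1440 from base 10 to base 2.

Using repeated division by 2:
1440 ÷ 2 = 720 remainder 0
720 ÷ 2 = 360 remainder 0
360 ÷ 2 = 180 remainder 0
180 ÷ 2 = 90 remainder 0
90 ÷ 2 = 45 remainder 0
45 ÷ 2 = 22 remainder 1
22 ÷ 2 = 11 remainder 0
11 ÷ 2 = 5 remainder 1
5 ÷ 2 = 2 remainder 1
2 ÷ 2 = 1 remainder 0
1 ÷ 2 = 0 remainder 1
Reading remainders bottom to top: 10110100000



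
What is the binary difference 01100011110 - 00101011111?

Method 1 - Direct subtraction (column by column from the right: bit − bit − borrow-in; if negative, add 2 and borrow 1 from the next column):
borrow: 01111111110
        01100011110
-       00101011111
-------------------
        00110111111

Method 2 - Add two's complement:
Two's complement of 00101011111: invert → 11010100000, add 1 → 11010100001
  01100011110
+ 11010100001
-------------
 100110111111  (end carry out of the top bit = 1)
Discarding the end carry: 00110111111
Decimal check:
  01100011110 = 512 + 256 + 16 + 8 + 4 + 2 = 798
  00101011111 = 256 + 64 + 16 + 8 + 4 + 2 + 1 = 351
  798 - 351 = 447, and 00110111111 = 256 + 128 + 32 + 16 + 8 + 4 + 2 + 1 = 447 ✓



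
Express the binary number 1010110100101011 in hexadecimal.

Group into 4-bit nibbles from right:
  1010 = A
  1101 = D
  0010 = 2
  1011 = B
Result: AD2B



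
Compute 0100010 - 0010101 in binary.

Method 1 - Direct subtraction (column by column from the right: bit − bit − borrow-in; if negative, add 2 and borrow 1 from the next column):
borrow: 0111010
        0100010
-       0010101
---------------
        0001101

Method 2 - Add two's complement:
Two's complement of 0010101: invert → 1101010, add 1 → 1101011
  0100010
+ 1101011
---------
 10001101  (end carry out of the top bit = 1)
Discarding the end carry: 0001101
Decimal check:
  0100010 = 32 + 2 = 34
  0010101 = 16 + 4 + 1 = 21
  34 - 21 = 13, and 0001101 = 8 + 4 + 1 = 13 ✓



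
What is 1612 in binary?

Using repeated division by 2:
1612 ÷ 2 = 806 remainder 0
806 ÷ 2 = 403 remainder 0
403 ÷ 2 = 201 remainder 1
201 ÷ 2 = 100 remainder 1
100 ÷ 2 = 50 remainder 0
50 ÷ 2 = 25 remainder 0
25 ÷ 2 = 12 remainder 1
12 ÷ 2 = 6 remainder 0
6 ÷ 2 = 3 remainder 0
3 ÷ 2 = 1 remainder 1
1 ÷ 2 = 0 remainder 1
Reading remainders bottom to top: 11001001100



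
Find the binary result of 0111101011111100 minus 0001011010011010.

Method 1 - Direct subtraction (column by column from the right: bit − bit − borrow-in; if negative, add 2 and borrow 1 from the next column):
borrow: 0000100000000100
        0111101011111100
-       0001011010011010
------------------------
        0110010001100010

Method 2 - Add two's complement:
Two's complement of 0001011010011010: invert → 1110100101100101, add 1 → 1110100101100110
  0111101011111100
+ 1110100101100110
------------------
 10110010001100010  (end carry out of the top bit = 1)
Discarding the end carry: 0110010001100010
Decimal check:
  0111101011111100 = 16384 + 8192 + 4096 + 2048 + 512 + 128 + 64 + 32 + 16 + 8 + 4 = 31484
  0001011010011010 = 4096 + 1024 + 512 + 128 + 16 + 8 + 2 = 5786
  31484 - 5786 = 25698, and 0110010001100010 = 16384 + 8192 + 1024 + 64 + 32 + 2 = 25698 ✓



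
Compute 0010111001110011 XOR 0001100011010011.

XOR: 1 when bits differ
  0010111001110011
^ 0001100011010011
------------------
  0011011010100000
Decimal: 11891 ^ 6355 = 13984



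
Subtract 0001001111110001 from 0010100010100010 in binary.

Method 1 - Direct subtraction (column by column from the right: bit − bit − borrow-in; if negative, add 2 and borrow 1 from the next column):
borrow: 0010111111100010
        0010100010100010
-       0001001111110001
------------------------
        0001010010110001

Method 2 - Add two's complement:
Two's complement of 0001001111110001: invert → 1110110000001110, add 1 → 1110110000001111
  0010100010100010
+ 1110110000001111
------------------
 10001010010110001  (end carry out of the top bit = 1)
Discarding the end carry: 0001010010110001
Decimal check:
  0010100010100010 = 8192 + 2048 + 128 + 32 + 2 = 10402
  0001001111110001 = 4096 + 512 + 256 + 128 + 64 + 32 + 16 + 1 = 5105
  10402 - 5105 = 5297, and 0001010010110001 = 4096 + 1024 + 128 + 32 + 16 + 1 = 5297 ✓



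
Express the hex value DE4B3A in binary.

Convert each hex digit to 4 bits:
  D = 1101
  E = 1110
  4 = 0100
  B = 1011
  3 = 0011
  A = 1010
Concatenate: 110111100100101100111010



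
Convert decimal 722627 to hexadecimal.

Using repeated division by 16 (digits 10–15 are A–F):
722627 ÷ 16 = 45164 remainder 3
45164 ÷ 16 = 2822 remainder 12 (C)
2822 ÷ 16 = 176 remainder 6
176 ÷ 16 = 11 remainder 0
11 ÷ 16 = 0 remainder 11 (B)
Reading remainders bottom to top: B06C3



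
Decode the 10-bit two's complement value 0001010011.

Binary: 0001010011
Sign bit: 0 (non-negative)
Read directly as an unsigned value:
0001010011 = 64 + 16 + 2 + 1 = 83
Value: 83



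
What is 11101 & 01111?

AND: 1 only when both bits are 1
  11101
& 01111
-------
  01101
Decimal: 29 & 15 = 13



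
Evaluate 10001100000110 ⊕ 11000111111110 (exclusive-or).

XOR: 1 when bits differ
  10001100000110
^ 11000111111110
----------------
  01001011111000
Decimal: 8966 ^ 12798 = 4856



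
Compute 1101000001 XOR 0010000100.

XOR: 1 when bits differ
  1101000001
^ 0010000100
------------
  1111000101
Decimal: 833 ^ 132 = 965



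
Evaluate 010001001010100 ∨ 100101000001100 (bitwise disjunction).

OR: 1 when either bit is 1
  010001001010100
| 100101000001100
-----------------
  110101001011100
Decimal: 8788 | 18956 = 27228



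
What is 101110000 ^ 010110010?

XOR: 1 when bits differ
  101110000
^ 010110010
-----------
  111000010
Decimal: 368 ^ 178 = 450



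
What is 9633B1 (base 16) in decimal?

Expand by place value (powers of 16):
Digit values: B = 11
9633B1 = 9 × 16^5 + 6 × 16^4 + 3 × 16^3 + 3 × 16^2 + 11 × 16^1 + 1 × 16^0
= 9 × 1048576 + 6 × 65536 + 3 × 4096 + 3 × 256 + 11 × 16 + 1 × 1
= 9437184 + 393216 + 12288 + 768 + 176 + 1
= 9843633



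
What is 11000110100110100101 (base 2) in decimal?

Sum of powers of 2 for each 1-bit:
2^0 + 2^2 + 2^5 + 2^7 + 2^8 + 2^11 + 2^13 + 2^14 + 2^18 + 2^19
= 1 + 4 + 32 + 128 + 256 + 2048 + 8192 + 16384 + 262144 + 524288
= 813477



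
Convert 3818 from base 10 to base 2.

Using repeated division by 2:
3818 ÷ 2 = 1909 remainder 0
1909 ÷ 2 = 954 remainder 1
954 ÷ 2 = 477 remainder 0
477 ÷ 2 = 238 remainder 1
238 ÷ 2 = 119 remainder 0
119 ÷ 2 = 59 remainder 1
59 ÷ 2 = 29 remainder 1
29 ÷ 2 = 14 remainder 1
14 ÷ 2 = 7 remainder 0
7 ÷ 2 = 3 remainder 1
3 ÷ 2 = 1 remainder 1
1 ÷ 2 = 0 remainder 1
Reading remainders bottom to top: 111011101010



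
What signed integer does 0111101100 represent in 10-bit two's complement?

Binary: 0111101100
Sign bit: 0 (non-negative)
Read directly as an unsigned value:
0111101100 = 256 + 128 + 64 + 32 + 8 + 4 = 492
Value: 492



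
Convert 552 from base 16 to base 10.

Expand by place value (powers of 16):
552 = 5 × 16^2 + 5 × 16^1 + 2 × 16^0
= 5 × 256 + 5 × 16 + 2 × 1
= 1280 + 80 + 2
= 1362



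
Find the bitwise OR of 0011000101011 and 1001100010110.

OR: 1 when either bit is 1
  0011000101011
| 1001100010110
---------------
  1011100111111
Decimal: 1579 | 4886 = 5951



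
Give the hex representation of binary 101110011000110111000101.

Group into 4-bit nibbles from right:
  1011 = B
  1001 = 9
  1000 = 8
  1101 = D
  1100 = C
  0101 = 5
Result: B98DC5



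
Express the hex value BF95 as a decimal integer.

Expand by place value (powers of 16):
Digit values: B = 11, F = 15
BF95 = 11 × 16^3 + 15 × 16^2 + 9 × 16^1 + 5 × 16^0
= 11 × 4096 + 15 × 256 + 9 × 16 + 5 × 1
= 45056 + 3840 + 144 + 5
= 49045



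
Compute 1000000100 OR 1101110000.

OR: 1 when either bit is 1
  1000000100
| 1101110000
------------
  1101110100
Decimal: 516 | 880 = 884



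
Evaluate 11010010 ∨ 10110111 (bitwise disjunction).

OR: 1 when either bit is 1
  11010010
| 10110111
----------
  11110111
Decimal: 210 | 183 = 247



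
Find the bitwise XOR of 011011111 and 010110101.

XOR: 1 when bits differ
  011011111
^ 010110101
-----------
  001101010
Decimal: 223 ^ 181 = 106



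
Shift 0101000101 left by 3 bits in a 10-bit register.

Original: 0101000101 (decimal 325)
Shift left by 3 positions
Append 3 zeros on the right and drop the 3 high bits that overflow the 10-bit width
Result: 1000101000 (decimal 552)
Equivalent: 325 << 3 = 325 × 2^3 = 2600, truncated to 10 bits = 552



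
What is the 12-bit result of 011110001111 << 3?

Original: 011110001111 (decimal 1935)
Shift left by 3 positions
Append 3 zeros on the right and drop the 3 high bits that overflow the 12-bit width
Result: 110001111000 (decimal 3192)
Equivalent: 1935 << 3 = 1935 × 2^3 = 15480, truncated to 12 bits = 3192



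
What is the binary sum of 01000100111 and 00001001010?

Add column by column from the right: bit + bit + carry-in; write the sum mod 2, carry 1 when the sum is 2 or 3.
carry:  00000011100
        01000100111
+       00001001010
-------------------
       001001110001
(the carry out of the leftmost column, 0, becomes the leading bit)
Decimal check:
  01000100111 = 512 + 32 + 4 + 2 + 1 = 551
  00001001010 = 64 + 8 + 2 = 74
  551 + 74 = 625, and 001001110001 = 512 + 64 + 32 + 16 + 1 = 625 ✓



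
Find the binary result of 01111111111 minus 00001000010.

Method 1 - Direct subtraction (column by column from the right: bit − bit − borrow-in; if negative, add 2 and borrow 1 from the next column):
borrow: 00000000000
        01111111111
-       00001000010
-------------------
        01110111101

Method 2 - Add two's complement:
Two's complement of 00001000010: invert → 11110111101, add 1 → 11110111110
  01111111111
+ 11110111110
-------------
 101110111101  (end carry out of the top bit = 1)
Discarding the end carry: 01110111101
Decimal check:
  01111111111 = 512 + 256 + 128 + 64 + 32 + 16 + 8 + 4 + 2 + 1 = 1023
  00001000010 = 64 + 2 = 66
  1023 - 66 = 957, and 01110111101 = 512 + 256 + 128 + 32 + 16 + 8 + 4 + 1 = 957 ✓



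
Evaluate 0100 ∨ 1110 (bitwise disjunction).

OR: 1 when either bit is 1
  0100
| 1110
------
  1110
Decimal: 4 | 14 = 14



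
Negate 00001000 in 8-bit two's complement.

Original: 00001000
Step 1 - Invert all bits: 11110111
Step 2 - Add 1: 11111000
Verification: 00001000 + 11111000 = 100000000; discarding the end carry (carry out of the top bit) leaves the 8-bit value 00000000, as required for x + (-x)



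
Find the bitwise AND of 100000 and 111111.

AND: 1 only when both bits are 1
  100000
& 111111
--------
  100000
Decimal: 32 & 63 = 32



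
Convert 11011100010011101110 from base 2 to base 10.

Sum of powers of 2 for each 1-bit:
2^1 + 2^2 + 2^3 + 2^5 + 2^6 + 2^7 + 2^10 + 2^14 + 2^15 + 2^16 + 2^18 + 2^19
= 2 + 4 + 8 + 32 + 64 + 128 + 1024 + 16384 + 32768 + 65536 + 262144 + 524288
= 902382



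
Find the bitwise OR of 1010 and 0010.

OR: 1 when either bit is 1
  1010
| 0010
------
  1010
Decimal: 10 | 2 = 10



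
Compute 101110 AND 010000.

AND: 1 only when both bits are 1
  101110
& 010000
--------
  000000
Decimal: 46 & 16 = 0



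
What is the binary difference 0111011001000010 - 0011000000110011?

Method 1 - Direct subtraction (column by column from the right: bit − bit − borrow-in; if negative, add 2 and borrow 1 from the next column):
borrow: 0000000001111110
        0111011001000010
-       0011000000110011
------------------------
        0100011000001111

Method 2 - Add two's complement:
Two's complement of 0011000000110011: invert → 1100111111001100, add 1 → 1100111111001101
  0111011001000010
+ 1100111111001101
------------------
 10100011000001111  (end carry out of the top bit = 1)
Discarding the end carry: 0100011000001111
Decimal check:
  0111011001000010 = 16384 + 8192 + 4096 + 1024 + 512 + 64 + 2 = 30274
  0011000000110011 = 8192 + 4096 + 32 + 16 + 2 + 1 = 12339
  30274 - 12339 = 17935, and 0100011000001111 = 16384 + 1024 + 512 + 8 + 4 + 2 + 1 = 17935 ✓



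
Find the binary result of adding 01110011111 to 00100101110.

Add column by column from the right: bit + bit + carry-in; write the sum mod 2, carry 1 when the sum is 2 or 3.
carry:  11001111100
        01110011111
+       00100101110
-------------------
       010011001101
(the carry out of the leftmost column, 0, becomes the leading bit)
Decimal check:
  01110011111 = 512 + 256 + 128 + 16 + 8 + 4 + 2 + 1 = 927
  00100101110 = 256 + 32 + 8 + 4 + 2 = 302
  927 + 302 = 1229, and 010011001101 = 1024 + 128 + 64 + 8 + 4 + 1 = 1229 ✓



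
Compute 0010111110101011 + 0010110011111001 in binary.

Add column by column from the right: bit + bit + carry-in; write the sum mod 2, carry 1 when the sum is 2 or 3.
carry:  0101111111110110
        0010111110101011
+       0010110011111001
------------------------
       00101110010100100
(the carry out of the leftmost column, 0, becomes the leading bit)
Decimal check:
  0010111110101011 = 8192 + 2048 + 1024 + 512 + 256 + 128 + 32 + 8 + 2 + 1 = 12203
  0010110011111001 = 8192 + 2048 + 1024 + 128 + 64 + 32 + 16 + 8 + 1 = 11513
  12203 + 11513 = 23716, and 00101110010100100 = 16384 + 4096 + 2048 + 1024 + 128 + 32 + 4 = 23716 ✓



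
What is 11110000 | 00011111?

OR: 1 when either bit is 1
  11110000
| 00011111
----------
  11111111
Decimal: 240 | 31 = 255



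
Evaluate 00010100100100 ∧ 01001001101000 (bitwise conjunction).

AND: 1 only when both bits are 1
  00010100100100
& 01001001101000
----------------
  00000000100000
Decimal: 1316 & 4712 = 32



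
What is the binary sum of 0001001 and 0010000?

Add column by column from the right: bit + bit + carry-in; write the sum mod 2, carry 1 when the sum is 2 or 3.
carry:  0000000
        0001001
+       0010000
---------------
       00011001
(the carry out of the leftmost column, 0, becomes the leading bit)
Decimal check:
  0001001 = 8 + 1 = 9
  0010000 = 16
  9 + 16 = 25, and 00011001 = 16 + 8 + 1 = 25 ✓



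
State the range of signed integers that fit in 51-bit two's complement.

For 51-bit two's complement:
Minimum: -2^50 = -1125899906842624
Maximum: 2^50 - 1 = 1125899906842623



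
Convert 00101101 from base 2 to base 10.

Sum of powers of 2 for each 1-bit:
2^0 + 2^2 + 2^3 + 2^5
= 1 + 4 + 8 + 32
= 45



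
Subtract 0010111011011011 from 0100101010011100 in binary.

Method 1 - Direct subtraction (column by column from the right: bit − bit − borrow-in; if negative, add 2 and borrow 1 from the next column):
borrow: 0111111110000110
        0100101010011100
-       0010111011011011
------------------------
        0001101111000001

Method 2 - Add two's complement:
Two's complement of 0010111011011011: invert → 1101000100100100, add 1 → 1101000100100101
  0100101010011100
+ 1101000100100101
------------------
 10001101111000001  (end carry out of the top bit = 1)
Discarding the end carry: 0001101111000001
Decimal check:
  0100101010011100 = 16384 + 2048 + 512 + 128 + 16 + 8 + 4 = 19100
  0010111011011011 = 8192 + 2048 + 1024 + 512 + 128 + 64 + 16 + 8 + 2 + 1 = 11995
  19100 - 11995 = 7105, and 0001101111000001 = 4096 + 2048 + 512 + 256 + 128 + 64 + 1 = 7105 ✓



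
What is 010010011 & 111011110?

AND: 1 only when both bits are 1
  010010011
& 111011110
-----------
  010010010
Decimal: 147 & 478 = 146



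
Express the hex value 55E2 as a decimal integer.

Expand by place value (powers of 16):
Digit values: E = 14
55E2 = 5 × 16^3 + 5 × 16^2 + 14 × 16^1 + 2 × 16^0
= 5 × 4096 + 5 × 256 + 14 × 16 + 2 × 1
= 20480 + 1280 + 224 + 2
= 21986



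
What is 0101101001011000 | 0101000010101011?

OR: 1 when either bit is 1
  0101101001011000
| 0101000010101011
------------------
  0101101011111011
Decimal: 23128 | 20651 = 23291



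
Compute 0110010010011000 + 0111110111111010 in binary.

Add column by column from the right: bit + bit + carry-in; write the sum mod 2, carry 1 when the sum is 2 or 3.
carry:  1111101111110000
        0110010010011000
+       0111110111111010
------------------------
       01110001010010010
(the carry out of the leftmost column, 0, becomes the leading bit)
Decimal check:
  0110010010011000 = 16384 + 8192 + 1024 + 128 + 16 + 8 = 25752
  0111110111111010 = 16384 + 8192 + 4096 + 2048 + 1024 + 256 + 128 + 64 + 32 + 16 + 8 + 2 = 32250
  25752 + 32250 = 58002, and 01110001010010010 = 32768 + 16384 + 8192 + 512 + 128 + 16 + 2 = 58002 ✓



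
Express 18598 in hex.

Using repeated division by 16 (digits 10–15 are A–F):
18598 ÷ 16 = 1162 remainder 6
1162 ÷ 16 = 72 remainder 10 (A)
72 ÷ 16 = 4 remainder 8
4 ÷ 16 = 0 remainder 4
Reading remainders bottom to top: 48A6



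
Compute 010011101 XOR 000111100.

XOR: 1 when bits differ
  010011101
^ 000111100
-----------
  010100001
Decimal: 157 ^ 60 = 161



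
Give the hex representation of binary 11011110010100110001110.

Group into 4-bit nibbles from right:
  0110 = 6
  1111 = F
  0010 = 2
  1001 = 9
  1000 = 8
  1110 = E
Result: 6F298E



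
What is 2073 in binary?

Using repeated division by 2:
2073 ÷ 2 = 1036 remainder 1
1036 ÷ 2 = 518 remainder 0
518 ÷ 2 = 259 remainder 0
259 ÷ 2 = 129 remainder 1
129 ÷ 2 = 64 remainder 1
64 ÷ 2 = 32 remainder 0
32 ÷ 2 = 16 remainder 0
16 ÷ 2 = 8 remainder 0
8 ÷ 2 = 4 remainder 0
4 ÷ 2 = 2 remainder 0
2 ÷ 2 = 1 remainder 0
1 ÷ 2 = 0 remainder 1
Reading remainders bottom to top: 100000011001



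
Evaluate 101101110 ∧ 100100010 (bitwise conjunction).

AND: 1 only when both bits are 1
  101101110
& 100100010
-----------
  100100010
Decimal: 366 & 290 = 290



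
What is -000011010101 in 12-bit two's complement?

Original: 000011010101
Step 1 - Invert all bits: 111100101010
Step 2 - Add 1: 111100101011
Verification: 000011010101 + 111100101011 = 1000000000000; discarding the end carry (carry out of the top bit) leaves the 12-bit value 000000000000, as required for x + (-x)



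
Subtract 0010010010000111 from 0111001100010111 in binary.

Method 1 - Direct subtraction (column by column from the right: bit − bit − borrow-in; if negative, add 2 and borrow 1 from the next column):
borrow: 0001100100000000
        0111001100010111
-       0010010010000111
------------------------
        0100111010010000

Method 2 - Add two's complement:
Two's complement of 0010010010000111: invert → 1101101101111000, add 1 → 1101101101111001
  0111001100010111
+ 1101101101111001
------------------
 10100111010010000  (end carry out of the top bit = 1)
Discarding the end carry: 0100111010010000
Decimal check:
  0111001100010111 = 16384 + 8192 + 4096 + 512 + 256 + 16 + 4 + 2 + 1 = 29463
  0010010010000111 = 8192 + 1024 + 128 + 4 + 2 + 1 = 9351
  29463 - 9351 = 20112, and 0100111010010000 = 16384 + 2048 + 1024 + 512 + 128 + 16 = 20112 ✓



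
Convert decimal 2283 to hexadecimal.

Using repeated division by 16 (digits 10–15 are A–F):
2283 ÷ 16 = 142 remainder 11 (B)
142 ÷ 16 = 8 remainder 14 (E)
8 ÷ 16 = 0 remainder 8
Reading remainders bottom to top: 8EB



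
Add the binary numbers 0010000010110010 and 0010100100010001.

Add column by column from the right: bit + bit + carry-in; write the sum mod 2, carry 1 when the sum is 2 or 3.
carry:  0100000001100000
        0010000010110010
+       0010100100010001
------------------------
       00100100111000011
(the carry out of the leftmost column, 0, becomes the leading bit)
Decimal check:
  0010000010110010 = 8192 + 128 + 32 + 16 + 2 = 8370
  0010100100010001 = 8192 + 2048 + 256 + 16 + 1 = 10513
  8370 + 10513 = 18883, and 00100100111000011 = 16384 + 2048 + 256 + 128 + 64 + 2 + 1 = 18883 ✓



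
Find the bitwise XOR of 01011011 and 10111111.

XOR: 1 when bits differ
  01011011
^ 10111111
----------
  11100100
Decimal: 91 ^ 191 = 228



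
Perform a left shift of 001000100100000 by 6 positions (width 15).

Original: 001000100100000 (decimal 4384)
Shift left by 6 positions
Append 6 zeros on the right and drop the 6 high bits that overflow the 15-bit width
Result: 100100000000000 (decimal 18432)
Equivalent: 4384 << 6 = 4384 × 2^6 = 280576, truncated to 15 bits = 18432



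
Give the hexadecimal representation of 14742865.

Using repeated division by 16 (digits 10–15 are A–F):
14742865 ÷ 16 = 921429 remainder 1
921429 ÷ 16 = 57589 remainder 5
57589 ÷ 16 = 3599 remainder 5
3599 ÷ 16 = 224 remainder 15 (F)
224 ÷ 16 = 14 remainder 0
14 ÷ 16 = 0 remainder 14 (E)
Reading remainders bottom to top: E0F551



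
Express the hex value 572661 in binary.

Convert each hex digit to 4 bits:
  5 = 0101
  7 = 0111
  2 = 0010
  6 = 0110
  6 = 0110
  1 = 0001
Concatenate: 010101110010011001100001



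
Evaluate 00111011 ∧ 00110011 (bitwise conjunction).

AND: 1 only when both bits are 1
  00111011
& 00110011
----------
  00110011
Decimal: 59 & 51 = 51



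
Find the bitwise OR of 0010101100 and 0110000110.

OR: 1 when either bit is 1
  0010101100
| 0110000110
------------
  0110101110
Decimal: 172 | 390 = 430



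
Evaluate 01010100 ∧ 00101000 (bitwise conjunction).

AND: 1 only when both bits are 1
  01010100
& 00101000
----------
  00000000
Decimal: 84 & 40 = 0



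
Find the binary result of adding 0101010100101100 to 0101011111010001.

Add column by column from the right: bit + bit + carry-in; write the sum mod 2, carry 1 when the sum is 2 or 3.
carry:  1010111000000000
        0101010100101100
+       0101011111010001
------------------------
       01010110011111101
(the carry out of the leftmost column, 0, becomes the leading bit)
Decimal check:
  0101010100101100 = 16384 + 4096 + 1024 + 256 + 32 + 8 + 4 = 21804
  0101011111010001 = 16384 + 4096 + 1024 + 512 + 256 + 128 + 64 + 16 + 1 = 22481
  21804 + 22481 = 44285, and 01010110011111101 = 32768 + 8192 + 2048 + 1024 + 128 + 64 + 32 + 16 + 8 + 4 + 1 = 44285 ✓



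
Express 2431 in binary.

Using repeated division by 2:
2431 ÷ 2 = 1215 remainder 1
1215 ÷ 2 = 607 remainder 1
607 ÷ 2 = 303 remainder 1
303 ÷ 2 = 151 remainder 1
151 ÷ 2 = 75 remainder 1
75 ÷ 2 = 37 remainder 1
37 ÷ 2 = 18 remainder 1
18 ÷ 2 = 9 remainder 0
9 ÷ 2 = 4 remainder 1
4 ÷ 2 = 2 remainder 0
2 ÷ 2 = 1 remainder 0
1 ÷ 2 = 0 remainder 1
Reading remainders bottom to top: 100101111111



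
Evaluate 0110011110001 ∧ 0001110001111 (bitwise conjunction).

AND: 1 only when both bits are 1
  0110011110001
& 0001110001111
---------------
  0000010000001
Decimal: 3313 & 911 = 129



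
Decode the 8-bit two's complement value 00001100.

Binary: 00001100
Sign bit: 0 (non-negative)
Read directly as an unsigned value:
00001100 = 8 + 4 = 12
Value: 12



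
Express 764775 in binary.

Using repeated division by 2:
764775 ÷ 2 = 382387 remainder 1
382387 ÷ 2 = 191193 remainder 1
191193 ÷ 2 = 95596 remainder 1
95596 ÷ 2 = 47798 remainder 0
47798 ÷ 2 = 23899 remainder 0
23899 ÷ 2 = 11949 remainder 1
11949 ÷ 2 = 5974 remainder 1
5974 ÷ 2 = 2987 remainder 0
2987 ÷ 2 = 1493 remainder 1
1493 ÷ 2 = 746 remainder 1
746 ÷ 2 = 373 remainder 0
373 ÷ 2 = 186 remainder 1
186 ÷ 2 = 93 remainder 0
93 ÷ 2 = 46 remainder 1
46 ÷ 2 = 23 remainder 0
23 ÷ 2 = 11 remainder 1
11 ÷ 2 = 5 remainder 1
5 ÷ 2 = 2 remainder 1
2 ÷ 2 = 1 remainder 0
1 ÷ 2 = 0 remainder 1
Reading remainders bottom to top: 10111010101101100111



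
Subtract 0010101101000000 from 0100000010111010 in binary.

Method 1 - Direct subtraction (column by column from the right: bit − bit − borrow-in; if negative, add 2 and borrow 1 from the next column):
borrow: 0111111010000000
        0100000010111010
-       0010101101000000
------------------------
        0001010101111010

Method 2 - Add two's complement:
Two's complement of 0010101101000000: invert → 1101010010111111, add 1 → 1101010011000000
  0100000010111010
+ 1101010011000000
------------------
 10001010101111010  (end carry out of the top bit = 1)
Discarding the end carry: 0001010101111010
Decimal check:
  0100000010111010 = 16384 + 128 + 32 + 16 + 8 + 2 = 16570
  0010101101000000 = 8192 + 2048 + 512 + 256 + 64 = 11072
  16570 - 11072 = 5498, and 0001010101111010 = 4096 + 1024 + 256 + 64 + 32 + 16 + 8 + 2 = 5498 ✓



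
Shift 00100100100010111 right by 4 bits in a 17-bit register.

Original: 00100100100010111 (decimal 18711)
Shift right by 4 positions
Drop the 4 low bits; fill with zeros on the left
Result: 00000010010010001 (decimal 1169)
Equivalent: 18711 >> 4 = 18711 ÷ 2^4 = 1169



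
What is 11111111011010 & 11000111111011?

AND: 1 only when both bits are 1
  11111111011010
& 11000111111011
----------------
  11000111011010
Decimal: 16346 & 12795 = 12762



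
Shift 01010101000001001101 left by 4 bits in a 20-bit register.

Original: 01010101000001001101 (decimal 348237)
Shift left by 4 positions
Append 4 zeros on the right and drop the 4 high bits that overflow the 20-bit width
Result: 01010000010011010000 (decimal 328912)
Equivalent: 348237 << 4 = 348237 × 2^4 = 5571792, truncated to 20 bits = 328912



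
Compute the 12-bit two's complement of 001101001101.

Original: 001101001101
Step 1 - Invert all bits: 110010110010
Step 2 - Add 1: 110010110011
Verification: 001101001101 + 110010110011 = 1000000000000; discarding the end carry (carry out of the top bit) leaves the 12-bit value 000000000000, as required for x + (-x)



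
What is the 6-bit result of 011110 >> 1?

Original: 011110 (decimal 30)
Shift right by 1 position
Drop the 1 low bit; fill with zero on the left
Result: 001111 (decimal 15)
Equivalent: 30 >> 1 = 30 ÷ 2^1 = 15



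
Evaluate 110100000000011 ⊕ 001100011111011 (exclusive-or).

XOR: 1 when bits differ
  110100000000011
^ 001100011111011
-----------------
  111000011111000
Decimal: 26627 ^ 6395 = 28920



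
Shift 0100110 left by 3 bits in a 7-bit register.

Original: 0100110 (decimal 38)
Shift left by 3 positions
Append 3 zeros on the right and drop the 3 high bits that overflow the 7-bit width
Result: 0110000 (decimal 48)
Equivalent: 38 << 3 = 38 × 2^3 = 304, truncated to 7 bits = 48



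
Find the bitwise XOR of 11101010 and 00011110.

XOR: 1 when bits differ
  11101010
^ 00011110
----------
  11110100
Decimal: 234 ^ 30 = 244



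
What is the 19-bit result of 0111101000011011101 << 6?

Original: 0111101000011011101 (decimal 250077)
Shift left by 6 positions
Append 6 zeros on the right and drop the 6 high bits that overflow the 19-bit width
Result: 1000011011101000000 (decimal 276288)
Equivalent: 250077 << 6 = 250077 × 2^6 = 16004928, truncated to 19 bits = 276288



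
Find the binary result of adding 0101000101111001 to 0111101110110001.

Add column by column from the right: bit + bit + carry-in; write the sum mod 2, carry 1 when the sum is 2 or 3.
carry:  1110011111100010
        0101000101111001
+       0111101110110001
------------------------
       01100110100101010
(the carry out of the leftmost column, 0, becomes the leading bit)
Decimal check:
  0101000101111001 = 16384 + 4096 + 256 + 64 + 32 + 16 + 8 + 1 = 20857
  0111101110110001 = 16384 + 8192 + 4096 + 2048 + 512 + 256 + 128 + 32 + 16 + 1 = 31665
  20857 + 31665 = 52522, and 01100110100101010 = 32768 + 16384 + 2048 + 1024 + 256 + 32 + 8 + 2 = 52522 ✓



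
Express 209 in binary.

Using repeated division by 2:
209 ÷ 2 = 104 remainder 1
104 ÷ 2 = 52 remainder 0
52 ÷ 2 = 26 remainder 0
26 ÷ 2 = 13 remainder 0
13 ÷ 2 = 6 remainder 1
6 ÷ 2 = 3 remainder 0
3 ÷ 2 = 1 remainder 1
1 ÷ 2 = 0 remainder 1
Reading remainders bottom to top: 11010001



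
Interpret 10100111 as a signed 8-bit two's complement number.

Binary: 10100111
Sign bit: 1 (negative)
Invert: 01011000
Add 1:  01011001
Magnitude: 01011001 = 64 + 16 + 8 + 1 = 89
Value: -89



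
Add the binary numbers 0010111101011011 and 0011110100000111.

Add column by column from the right: bit + bit + carry-in; write the sum mod 2, carry 1 when the sum is 2 or 3.
carry:  0111111000111110
        0010111101011011
+       0011110100000111
------------------------
       00110110001100010
(the carry out of the leftmost column, 0, becomes the leading bit)
Decimal check:
  0010111101011011 = 8192 + 2048 + 1024 + 512 + 256 + 64 + 16 + 8 + 2 + 1 = 12123
  0011110100000111 = 8192 + 4096 + 2048 + 1024 + 256 + 4 + 2 + 1 = 15623
  12123 + 15623 = 27746, and 00110110001100010 = 16384 + 8192 + 2048 + 1024 + 64 + 32 + 2 = 27746 ✓



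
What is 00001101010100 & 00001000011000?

AND: 1 only when both bits are 1
  00001101010100
& 00001000011000
----------------
  00001000010000
Decimal: 852 & 536 = 528



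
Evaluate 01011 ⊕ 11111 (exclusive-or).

XOR: 1 when bits differ
  01011
^ 11111
-------
  10100
Decimal: 11 ^ 31 = 20



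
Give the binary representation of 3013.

Using repeated division by 2:
3013 ÷ 2 = 1506 remainder 1
1506 ÷ 2 = 753 remainder 0
753 ÷ 2 = 376 remainder 1
376 ÷ 2 = 188 remainder 0
188 ÷ 2 = 94 remainder 0
94 ÷ 2 = 47 remainder 0
47 ÷ 2 = 23 remainder 1
23 ÷ 2 = 11 remainder 1
11 ÷ 2 = 5 remainder 1
5 ÷ 2 = 2 remainder 1
2 ÷ 2 = 1 remainder 0
1 ÷ 2 = 0 remainder 1
Reading remainders bottom to top: 101111000101



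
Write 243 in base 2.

Using repeated division by 2:
243 ÷ 2 = 121 remainder 1
121 ÷ 2 = 60 remainder 1
60 ÷ 2 = 30 remainder 0
30 ÷ 2 = 15 remainder 0
15 ÷ 2 = 7 remainder 1
7 ÷ 2 = 3 remainder 1
3 ÷ 2 = 1 remainder 1
1 ÷ 2 = 0 remainder 1
Reading remainders bottom to top: 11110011



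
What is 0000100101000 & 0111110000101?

AND: 1 only when both bits are 1
  0000100101000
& 0111110000101
---------------
  0000100000000
Decimal: 296 & 3973 = 256



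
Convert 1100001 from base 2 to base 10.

Sum of powers of 2 for each 1-bit:
2^0 + 2^5 + 2^6
= 1 + 32 + 64
= 97



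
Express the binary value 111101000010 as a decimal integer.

Sum of powers of 2 for each 1-bit:
2^1 + 2^6 + 2^8 + 2^9 + 2^10 + 2^11
= 2 + 64 + 256 + 512 + 1024 + 2048
= 3906



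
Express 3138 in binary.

Using repeated division by 2:
3138 ÷ 2 = 1569 remainder 0
1569 ÷ 2 = 784 remainder 1
784 ÷ 2 = 392 remainder 0
392 ÷ 2 = 196 remainder 0
196 ÷ 2 = 98 remainder 0
98 ÷ 2 = 49 remainder 0
49 ÷ 2 = 24 remainder 1
24 ÷ 2 = 12 remainder 0
12 ÷ 2 = 6 remainder 0
6 ÷ 2 = 3 remainder 0
3 ÷ 2 = 1 remainder 1
1 ÷ 2 = 0 remainder 1
Reading remainders bottom to top: 110001000010



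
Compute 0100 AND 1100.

AND: 1 only when both bits are 1
  0100
& 1100
------
  0100
Decimal: 4 & 12 = 4



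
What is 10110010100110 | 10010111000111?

OR: 1 when either bit is 1
  10110010100110
| 10010111000111
----------------
  10110111100111
Decimal: 11430 | 9671 = 11751



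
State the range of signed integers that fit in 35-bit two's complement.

For 35-bit two's complement:
Minimum: -2^34 = -17179869184
Maximum: 2^34 - 1 = 17179869183



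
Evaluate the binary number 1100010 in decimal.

Sum of powers of 2 for each 1-bit:
2^1 + 2^5 + 2^6
= 2 + 32 + 64
= 98



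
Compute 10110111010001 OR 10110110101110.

OR: 1 when either bit is 1
  10110111010001
| 10110110101110
----------------
  10110111111111
Decimal: 11729 | 11694 = 11775



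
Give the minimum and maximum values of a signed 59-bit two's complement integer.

For 59-bit two's complement:
Minimum: -2^58 = -288230376151711744
Maximum: 2^58 - 1 = 288230376151711743



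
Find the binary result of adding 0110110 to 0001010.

Add column by column from the right: bit + bit + carry-in; write the sum mod 2, carry 1 when the sum is 2 or 3.
carry:  1111100
        0110110
+       0001010
---------------
       01000000
(the carry out of the leftmost column, 0, becomes the leading bit)
Decimal check:
  0110110 = 32 + 16 + 4 + 2 = 54
  0001010 = 8 + 2 = 10
  54 + 10 = 64, and 01000000 = 64 ✓



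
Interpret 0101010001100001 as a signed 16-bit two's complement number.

Binary: 0101010001100001
Sign bit: 0 (non-negative)
Read directly as an unsigned value:
0101010001100001 = 16384 + 4096 + 1024 + 64 + 32 + 1 = 21601
Value: 21601



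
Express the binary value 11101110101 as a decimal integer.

Sum of powers of 2 for each 1-bit:
2^0 + 2^2 + 2^4 + 2^5 + 2^6 + 2^8 + 2^9 + 2^10
= 1 + 4 + 16 + 32 + 64 + 256 + 512 + 1024
= 1909



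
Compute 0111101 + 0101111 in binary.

Add column by column from the right: bit + bit + carry-in; write the sum mod 2, carry 1 when the sum is 2 or 3.
carry:  1111110
        0111101
+       0101111
---------------
       01101100
(the carry out of the leftmost column, 0, becomes the leading bit)
Decimal check:
  0111101 = 32 + 16 + 8 + 4 + 1 = 61
  0101111 = 32 + 8 + 4 + 2 + 1 = 47
  61 + 47 = 108, and 01101100 = 64 + 32 + 8 + 4 = 108 ✓



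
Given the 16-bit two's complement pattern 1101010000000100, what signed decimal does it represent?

Binary: 1101010000000100
Sign bit: 1 (negative)
Invert: 0010101111111011
Add 1:  0010101111111100
Magnitude: 0010101111111100 = 8192 + 2048 + 512 + 256 + 128 + 64 + 32 + 16 + 8 + 4 = 11260
Value: -11260



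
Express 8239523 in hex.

Using repeated division by 16 (digits 10–15 are A–F):
8239523 ÷ 16 = 514970 remainder 3
514970 ÷ 16 = 32185 remainder 10 (A)
32185 ÷ 16 = 2011 remainder 9
2011 ÷ 16 = 125 remainder 11 (B)
125 ÷ 16 = 7 remainder 13 (D)
7 ÷ 16 = 0 remainder 7
Reading remainders bottom to top: 7DB9A3



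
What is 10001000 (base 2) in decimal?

Sum of powers of 2 for each 1-bit:
2^3 + 2^7
= 8 + 128
= 136



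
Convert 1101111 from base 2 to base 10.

Sum of powers of 2 for each 1-bit:
2^0 + 2^1 + 2^2 + 2^3 + 2^5 + 2^6
= 1 + 2 + 4 + 8 + 32 + 64
= 111



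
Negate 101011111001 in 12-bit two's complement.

Original (sign bit 1, negative): 101011111001
Step 1 - Invert all bits: 010100000110
Step 2 - Add 1: 010100000111
Verification: 101011111001 + 010100000111 = 1000000000000; discarding the end carry (carry out of the top bit) leaves the 12-bit value 000000000000, as required for x + (-x)



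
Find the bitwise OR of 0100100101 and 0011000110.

OR: 1 when either bit is 1
  0100100101
| 0011000110
------------
  0111100111
Decimal: 293 | 198 = 487



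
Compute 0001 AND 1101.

AND: 1 only when both bits are 1
  0001
& 1101
------
  0001
Decimal: 1 & 13 = 1



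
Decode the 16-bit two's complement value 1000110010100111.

Binary: 1000110010100111
Sign bit: 1 (negative)
Invert: 0111001101011000
Add 1:  0111001101011001
Magnitude: 0111001101011001 = 16384 + 8192 + 4096 + 512 + 256 + 64 + 16 + 8 + 1 = 29529
Value: -29529



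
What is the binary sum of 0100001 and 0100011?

Add column by column from the right: bit + bit + carry-in; write the sum mod 2, carry 1 when the sum is 2 or 3.
carry:  1000110
        0100001
+       0100011
---------------
       01000100
(the carry out of the leftmost column, 0, becomes the leading bit)
Decimal check:
  0100001 = 32 + 1 = 33
  0100011 = 32 + 2 + 1 = 35
  33 + 35 = 68, and 01000100 = 64 + 4 = 68 ✓



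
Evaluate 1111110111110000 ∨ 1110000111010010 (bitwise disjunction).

OR: 1 when either bit is 1
  1111110111110000
| 1110000111010010
------------------
  1111110111110010
Decimal: 65008 | 57810 = 65010



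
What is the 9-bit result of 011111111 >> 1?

Original: 011111111 (decimal 255)
Shift right by 1 position
Drop the 1 low bit; fill with zero on the left
Result: 001111111 (decimal 127)
Equivalent: 255 >> 1 = 255 ÷ 2^1 = 127



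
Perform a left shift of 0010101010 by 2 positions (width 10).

Original: 0010101010 (decimal 170)
Shift left by 2 positions
Append 2 zeros on the right
Result: 1010101000 (decimal 680)
Equivalent: 170 << 2 = 170 × 2^2 = 680



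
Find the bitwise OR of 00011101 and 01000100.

OR: 1 when either bit is 1
  00011101
| 01000100
----------
  01011101
Decimal: 29 | 68 = 93



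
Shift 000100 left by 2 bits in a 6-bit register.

Original: 000100 (decimal 4)
Shift left by 2 positions
Append 2 zeros on the right
Result: 010000 (decimal 16)
Equivalent: 4 << 2 = 4 × 2^2 = 16



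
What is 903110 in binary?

Using repeated division by 2:
903110 ÷ 2 = 451555 remainder 0
451555 ÷ 2 = 225777 remainder 1
225777 ÷ 2 = 112888 remainder 1
112888 ÷ 2 = 56444 remainder 0
56444 ÷ 2 = 28222 remainder 0
28222 ÷ 2 = 14111 remainder 0
14111 ÷ 2 = 7055 remainder 1
7055 ÷ 2 = 3527 remainder 1
3527 ÷ 2 = 1763 remainder 1
1763 ÷ 2 = 881 remainder 1
881 ÷ 2 = 440 remainder 1
440 ÷ 2 = 220 remainder 0
220 ÷ 2 = 110 remainder 0
110 ÷ 2 = 55 remainder 0
55 ÷ 2 = 27 remainder 1
27 ÷ 2 = 13 remainder 1
13 ÷ 2 = 6 remainder 1
6 ÷ 2 = 3 remainder 0
3 ÷ 2 = 1 remainder 1
1 ÷ 2 = 0 remainder 1
Reading remainders bottom to top: 11011100011111000110

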